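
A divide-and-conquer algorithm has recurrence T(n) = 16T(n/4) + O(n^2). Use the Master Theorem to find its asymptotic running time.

Master Theorem for T(n) = 16T(n/4) + O(n^2):

a = 16, b = 4, c = 2
log_b(a) = log_4(16) = 2.0000

Case 2: c = 2 = log_4(16) = 2.0000
T(n) = O(n^2 log n) = O(n^2 log n)

For T(n) = 16T(n/4) + O(n^2): log_4(16) = 2.0000. This is Case 2 of the Master Theorem (c = log_b(a), equal work at all levels), giving O(n^2 log n).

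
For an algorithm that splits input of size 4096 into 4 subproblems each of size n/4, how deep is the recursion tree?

For divide and conquer with division factor 4:

Problem sizes at each level:
Level 0: 4096
Level 1: 1024
Level 2: 256
Level 3: 64
Level 4: 16
Level 5: 4
Level 6: 1

The root is level 0 and the size-1 base case is level 6 (the tree spans levels 0 through 6, i.e. 7 levels counting the root), so the depth is the number of divisions: log_4(4096) = 6

The recursion tree depth is log_4(4096) = 6. At each level, the problem size is divided by 4, so it takes 6 divisions to reduce to a base case of size 1. The algorithm makes 4 recursive calls at each level.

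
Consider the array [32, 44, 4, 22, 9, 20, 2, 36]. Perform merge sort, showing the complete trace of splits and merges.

Merge sort trace:

Split: [32, 44, 4, 22, 9, 20, 2, 36] -> [32, 44, 4, 22] and [9, 20, 2, 36]
  Split: [32, 44, 4, 22] -> [32, 44] and [4, 22]
    Split: [32, 44] -> [32] and [44]
    Merge: [32] + [44] -> [32, 44]
    Split: [4, 22] -> [4] and [22]
    Merge: [4] + [22] -> [4, 22]
  Merge: [32, 44] + [4, 22] -> [4, 22, 32, 44]
  Split: [9, 20, 2, 36] -> [9, 20] and [2, 36]
    Split: [9, 20] -> [9] and [20]
    Merge: [9] + [20] -> [9, 20]
    Split: [2, 36] -> [2] and [36]
    Merge: [2] + [36] -> [2, 36]
  Merge: [9, 20] + [2, 36] -> [2, 9, 20, 36]
Merge: [4, 22, 32, 44] + [2, 9, 20, 36] -> [2, 4, 9, 20, 22, 32, 36, 44]

Final sorted array: [2, 4, 9, 20, 22, 32, 36, 44]

The merge sort proceeds by recursively splitting the array and merging sorted halves.
After all merges, the sorted array is [2, 4, 9, 20, 22, 32, 36, 44].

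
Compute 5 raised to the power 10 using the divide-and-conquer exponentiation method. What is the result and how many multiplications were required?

Computing 5^10 by squaring (build up from 5^1; each line after the first costs one multiplication):

5^1 = 5
5^2 = (5^1)^2 = 5^2 = 25
5^4 = (5^2)^2 = 25^2 = 625
5^5 = 5 * 5^4 = 5 * 625 = 3125
5^10 = (5^5)^2 = 3125^2 = 9765625

Result: 9765625
Multiplications needed: 4 (4 lines after 5^1)

5^10 = 9765625. Using exponentiation by squaring, this requires 4 multiplications. The key idea: if the exponent is even, square the half-power; if odd, multiply by the base once.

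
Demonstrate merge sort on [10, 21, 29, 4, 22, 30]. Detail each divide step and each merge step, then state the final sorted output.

Merge sort trace:

Split: [10, 21, 29, 4, 22, 30] -> [10, 21, 29] and [4, 22, 30]
  Split: [10, 21, 29] -> [10] and [21, 29]
    Split: [21, 29] -> [21] and [29]
    Merge: [21] + [29] -> [21, 29]
  Merge: [10] + [21, 29] -> [10, 21, 29]
  Split: [4, 22, 30] -> [4] and [22, 30]
    Split: [22, 30] -> [22] and [30]
    Merge: [22] + [30] -> [22, 30]
  Merge: [4] + [22, 30] -> [4, 22, 30]
Merge: [10, 21, 29] + [4, 22, 30] -> [4, 10, 21, 22, 29, 30]

Final sorted array: [4, 10, 21, 22, 29, 30]

The merge sort proceeds by recursively splitting the array and merging sorted halves.
After all merges, the sorted array is [4, 10, 21, 22, 29, 30].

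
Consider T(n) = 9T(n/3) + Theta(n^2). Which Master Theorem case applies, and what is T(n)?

Master Theorem for T(n) = 9T(n/3) + O(n^2):

a = 9, b = 3, c = 2
log_b(a) = log_3(9) = 2.0000

Case 2: c = 2 = log_3(9) = 2.0000
T(n) = O(n^2 log n) = O(n^2 log n)

For T(n) = 9T(n/3) + O(n^2): log_3(9) = 2.0000. This is Case 2 of the Master Theorem (c = log_b(a), equal work at all levels), giving O(n^2 log n).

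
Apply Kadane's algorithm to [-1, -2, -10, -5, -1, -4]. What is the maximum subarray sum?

Using Kadane's algorithm on [-1, -2, -10, -5, -1, -4]:

Scanning through the array:
Position 1 (value -2): max_ending_here = -2, max_so_far = -1
Position 2 (value -10): max_ending_here = -10, max_so_far = -1
Position 3 (value -5): max_ending_here = -5, max_so_far = -1
Position 4 (value -1): max_ending_here = -1, max_so_far = -1
Position 5 (value -4): max_ending_here = -4, max_so_far = -1

Maximum subarray: [-1]
Maximum sum: -1

The maximum subarray is [-1] with sum -1. This subarray runs from index 0 to index 0.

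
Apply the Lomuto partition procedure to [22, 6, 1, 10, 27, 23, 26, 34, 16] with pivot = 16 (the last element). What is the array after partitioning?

Lomuto partition with pivot = 16:

Initial array: [22, 6, 1, 10, 27, 23, 26, 34, 16]

arr[0]=22 > 16: no swap
arr[1]=6 <= 16: swap with position 0, array becomes [6, 22, 1, 10, 27, 23, 26, 34, 16]
arr[2]=1 <= 16: swap with position 1, array becomes [6, 1, 22, 10, 27, 23, 26, 34, 16]
arr[3]=10 <= 16: swap with position 2, array becomes [6, 1, 10, 22, 27, 23, 26, 34, 16]
arr[4]=27 > 16: no swap
arr[5]=23 > 16: no swap
arr[6]=26 > 16: no swap
arr[7]=34 > 16: no swap

Place pivot at position 3: [6, 1, 10, 16, 27, 23, 26, 34, 22]
Pivot position: 3

After partitioning with pivot 16, the array becomes [6, 1, 10, 16, 27, 23, 26, 34, 22]. The pivot is placed at index 3. All elements to the left of the pivot are <= 16, and all elements to the right are > 16.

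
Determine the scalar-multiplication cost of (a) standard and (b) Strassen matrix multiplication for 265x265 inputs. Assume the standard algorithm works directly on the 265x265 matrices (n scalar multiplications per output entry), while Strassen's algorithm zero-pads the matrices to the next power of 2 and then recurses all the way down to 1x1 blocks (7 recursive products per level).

Matrix multiplication for 265x265 matrices:

Strassen's algorithm requires power-of-2 dimensions. Pad 265x265 to 512x512 (next power of 2).

Standard algorithm: 265^3 = 18609625 multiplications
Strassen's algorithm: 7^(log2(512)) = 7^9 = 40353607 multiplications
Difference: 18609625 - 40353607 = -21743982 (Strassen uses MORE here due to padding overhead — for small or just-over-power-of-2 n, padding can outweigh the per-level savings)

Standard: 18609625 multiplications (265^3). Strassen: 40353607 multiplications (7^9, after padding to 512x512). Strassen reduces 8 recursive multiplications to 7 at each level.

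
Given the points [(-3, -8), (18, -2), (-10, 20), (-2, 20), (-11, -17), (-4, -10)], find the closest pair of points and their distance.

Computing all pairwise distances among 6 points:

d((-3, -8), (18, -2)) = 21.8403
d((-3, -8), (-10, 20)) = 28.8617
d((-3, -8), (-2, 20)) = 28.0179
d((-3, -8), (-11, -17)) = 12.0416
d((-3, -8), (-4, -10)) = 2.2361 <-- minimum
d((18, -2), (-10, 20)) = 35.609
d((18, -2), (-2, 20)) = 29.7321
d((18, -2), (-11, -17)) = 32.6497
d((18, -2), (-4, -10)) = 23.4094
d((-10, 20), (-2, 20)) = 8.0
d((-10, 20), (-11, -17)) = 37.0135
d((-10, 20), (-4, -10)) = 30.5941
d((-2, 20), (-11, -17)) = 38.0789
d((-2, 20), (-4, -10)) = 30.0666
d((-11, -17), (-4, -10)) = 9.8995

Closest pair: (-3, -8) and (-4, -10) with distance 2.2361

The closest pair is (-3, -8) and (-4, -10) with Euclidean distance 2.2361. For 6 points, brute-force pairwise comparison is shown above. For large n, the divide-and-conquer algorithm (sort by x, recurse on halves, check the dividing strip) achieves O(n log n).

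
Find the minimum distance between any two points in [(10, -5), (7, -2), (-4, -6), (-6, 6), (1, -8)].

Computing all pairwise distances among 5 points:

d((10, -5), (7, -2)) = 4.2426 <-- minimum
d((10, -5), (-4, -6)) = 14.0357
d((10, -5), (-6, 6)) = 19.4165
d((10, -5), (1, -8)) = 9.4868
d((7, -2), (-4, -6)) = 11.7047
d((7, -2), (-6, 6)) = 15.2643
d((7, -2), (1, -8)) = 8.4853
d((-4, -6), (-6, 6)) = 12.1655
d((-4, -6), (1, -8)) = 5.3852
d((-6, 6), (1, -8)) = 15.6525

Closest pair: (10, -5) and (7, -2) with distance 4.2426

The closest pair is (10, -5) and (7, -2) with Euclidean distance 4.2426. For 5 points, brute-force pairwise comparison is shown above. For large n, the divide-and-conquer algorithm (sort by x, recurse on halves, check the dividing strip) achieves O(n log n).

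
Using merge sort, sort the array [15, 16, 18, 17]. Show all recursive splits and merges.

Merge sort trace:

Split: [15, 16, 18, 17] -> [15, 16] and [18, 17]
  Split: [15, 16] -> [15] and [16]
  Merge: [15] + [16] -> [15, 16]
  Split: [18, 17] -> [18] and [17]
  Merge: [18] + [17] -> [17, 18]
Merge: [15, 16] + [17, 18] -> [15, 16, 17, 18]

Final sorted array: [15, 16, 17, 18]

The merge sort proceeds by recursively splitting the array and merging sorted halves.
After all merges, the sorted array is [15, 16, 17, 18].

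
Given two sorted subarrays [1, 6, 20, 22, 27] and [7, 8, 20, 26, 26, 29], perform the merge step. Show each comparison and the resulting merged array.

Merging process:

Compare 1 vs 7: take 1 from left. Merged: [1]
Compare 6 vs 7: take 6 from left. Merged: [1, 6]
Compare 20 vs 7: take 7 from right. Merged: [1, 6, 7]
Compare 20 vs 8: take 8 from right. Merged: [1, 6, 7, 8]
Compare 20 vs 20: take 20 from left. Merged: [1, 6, 7, 8, 20]
Compare 22 vs 20: take 20 from right. Merged: [1, 6, 7, 8, 20, 20]
Compare 22 vs 26: take 22 from left. Merged: [1, 6, 7, 8, 20, 20, 22]
Compare 27 vs 26: take 26 from right. Merged: [1, 6, 7, 8, 20, 20, 22, 26]
Compare 27 vs 26: take 26 from right. Merged: [1, 6, 7, 8, 20, 20, 22, 26, 26]
Compare 27 vs 29: take 27 from left. Merged: [1, 6, 7, 8, 20, 20, 22, 26, 26, 27]
Append remaining from right: [29]. Merged: [1, 6, 7, 8, 20, 20, 22, 26, 26, 27, 29]

Final merged array: [1, 6, 7, 8, 20, 20, 22, 26, 26, 27, 29]
Total comparisons: 10

The merged array is [1, 6, 7, 8, 20, 20, 22, 26, 26, 27, 29], requiring 10 comparisons. The merge step runs in O(n) time where n is the total number of elements.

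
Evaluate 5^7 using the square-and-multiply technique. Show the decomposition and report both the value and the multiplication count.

Computing 5^7 by squaring (build up from 5^1; each line after the first costs one multiplication):

5^1 = 5
5^2 = (5^1)^2 = 5^2 = 25
5^3 = 5 * 5^2 = 5 * 25 = 125
5^6 = (5^3)^2 = 125^2 = 15625
5^7 = 5 * 5^6 = 5 * 15625 = 78125

Result: 78125
Multiplications needed: 4 (4 lines after 5^1)

5^7 = 78125. Using exponentiation by squaring, this requires 4 multiplications. The key idea: if the exponent is even, square the half-power; if odd, multiply by the base once.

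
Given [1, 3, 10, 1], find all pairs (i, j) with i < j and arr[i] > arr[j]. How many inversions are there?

Finding inversions in [1, 3, 10, 1]:

(1, 3): arr[1]=3 > arr[3]=1
(2, 3): arr[2]=10 > arr[3]=1

Total inversions: 2

The array has 2 inversion(s): (1,3), (2,3). Each pair (i,j) satisfies i < j and arr[i] > arr[j].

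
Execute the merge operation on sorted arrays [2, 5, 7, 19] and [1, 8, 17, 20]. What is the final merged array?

Merging process:

Compare 2 vs 1: take 1 from right. Merged: [1]
Compare 2 vs 8: take 2 from left. Merged: [1, 2]
Compare 5 vs 8: take 5 from left. Merged: [1, 2, 5]
Compare 7 vs 8: take 7 from left. Merged: [1, 2, 5, 7]
Compare 19 vs 8: take 8 from right. Merged: [1, 2, 5, 7, 8]
Compare 19 vs 17: take 17 from right. Merged: [1, 2, 5, 7, 8, 17]
Compare 19 vs 20: take 19 from left. Merged: [1, 2, 5, 7, 8, 17, 19]
Append remaining from right: [20]. Merged: [1, 2, 5, 7, 8, 17, 19, 20]

Final merged array: [1, 2, 5, 7, 8, 17, 19, 20]
Total comparisons: 7

The merged array is [1, 2, 5, 7, 8, 17, 19, 20], requiring 7 comparisons. The merge step runs in O(n) time where n is the total number of elements.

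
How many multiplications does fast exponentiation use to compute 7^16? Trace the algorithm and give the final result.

Computing 7^16 by squaring (build up from 7^1; each line after the first costs one multiplication):

7^1 = 7
7^2 = (7^1)^2 = 7^2 = 49
7^4 = (7^2)^2 = 49^2 = 2401
7^8 = (7^4)^2 = 2401^2 = 5764801
7^16 = (7^8)^2 = 5764801^2 = 33232930569601

Result: 33232930569601
Multiplications needed: 4 (4 lines after 7^1)

7^16 = 33232930569601. Using exponentiation by squaring, this requires 4 multiplications. The key idea: if the exponent is even, square the half-power; if odd, multiply by the base once.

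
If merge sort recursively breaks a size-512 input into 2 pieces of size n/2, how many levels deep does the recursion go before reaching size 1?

For divide and conquer with division factor 2:

Problem sizes at each level:
Level 0: 512
Level 1: 256
Level 2: 128
Level 3: 64
Level 4: 32
Level 5: 16
Level 6: 8
Level 7: 4
Level 8: 2
Level 9: 1

The root is level 0 and the size-1 base case is level 9 (the tree spans levels 0 through 9, i.e. 10 levels counting the root), so the depth is the number of divisions: log_2(512) = 9

The recursion tree depth is log_2(512) = 9. At each level, the problem size is divided by 2, so it takes 9 divisions to reduce to a base case of size 1. The algorithm makes 2 recursive calls at each level.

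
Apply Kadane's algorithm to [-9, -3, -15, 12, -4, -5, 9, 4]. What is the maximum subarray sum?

Using Kadane's algorithm on [-9, -3, -15, 12, -4, -5, 9, 4]:

Scanning through the array:
Position 1 (value -3): max_ending_here = -3, max_so_far = -3
Position 2 (value -15): max_ending_here = -15, max_so_far = -3
Position 3 (value 12): max_ending_here = 12, max_so_far = 12
Position 4 (value -4): max_ending_here = 8, max_so_far = 12
Position 5 (value -5): max_ending_here = 3, max_so_far = 12
Position 6 (value 9): max_ending_here = 12, max_so_far = 12
Position 7 (value 4): max_ending_here = 16, max_so_far = 16

Maximum subarray: [12, -4, -5, 9, 4]
Maximum sum: 16

The maximum subarray is [12, -4, -5, 9, 4] with sum 16. This subarray runs from index 3 to index 7.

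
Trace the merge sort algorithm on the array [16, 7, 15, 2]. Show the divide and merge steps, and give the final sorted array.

Merge sort trace:

Split: [16, 7, 15, 2] -> [16, 7] and [15, 2]
  Split: [16, 7] -> [16] and [7]
  Merge: [16] + [7] -> [7, 16]
  Split: [15, 2] -> [15] and [2]
  Merge: [15] + [2] -> [2, 15]
Merge: [7, 16] + [2, 15] -> [2, 7, 15, 16]

Final sorted array: [2, 7, 15, 16]

The merge sort proceeds by recursively splitting the array and merging sorted halves.
After all merges, the sorted array is [2, 7, 15, 16].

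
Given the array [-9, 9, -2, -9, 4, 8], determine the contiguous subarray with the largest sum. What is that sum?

Using Kadane's algorithm on [-9, 9, -2, -9, 4, 8]:

Scanning through the array:
Position 1 (value 9): max_ending_here = 9, max_so_far = 9
Position 2 (value -2): max_ending_here = 7, max_so_far = 9
Position 3 (value -9): max_ending_here = -2, max_so_far = 9
Position 4 (value 4): max_ending_here = 4, max_so_far = 9
Position 5 (value 8): max_ending_here = 12, max_so_far = 12

Maximum subarray: [4, 8]
Maximum sum: 12

The maximum subarray is [4, 8] with sum 12. This subarray runs from index 4 to index 5.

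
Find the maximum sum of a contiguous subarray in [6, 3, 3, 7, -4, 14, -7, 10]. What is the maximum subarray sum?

Using Kadane's algorithm on [6, 3, 3, 7, -4, 14, -7, 10]:

Scanning through the array:
Position 1 (value 3): max_ending_here = 9, max_so_far = 9
Position 2 (value 3): max_ending_here = 12, max_so_far = 12
Position 3 (value 7): max_ending_here = 19, max_so_far = 19
Position 4 (value -4): max_ending_here = 15, max_so_far = 19
Position 5 (value 14): max_ending_here = 29, max_so_far = 29
Position 6 (value -7): max_ending_here = 22, max_so_far = 29
Position 7 (value 10): max_ending_here = 32, max_so_far = 32

Maximum subarray: [6, 3, 3, 7, -4, 14, -7, 10]
Maximum sum: 32

The maximum subarray is [6, 3, 3, 7, -4, 14, -7, 10] with sum 32. This subarray runs from index 0 to index 7.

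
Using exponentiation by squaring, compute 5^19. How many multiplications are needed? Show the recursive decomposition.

Computing 5^19 by squaring (build up from 5^1; each line after the first costs one multiplication):

5^1 = 5
5^2 = (5^1)^2 = 5^2 = 25
5^4 = (5^2)^2 = 25^2 = 625
5^8 = (5^4)^2 = 625^2 = 390625
5^9 = 5 * 5^8 = 5 * 390625 = 1953125
5^18 = (5^9)^2 = 1953125^2 = 3814697265625
5^19 = 5 * 5^18 = 5 * 3814697265625 = 19073486328125

Result: 19073486328125
Multiplications needed: 6 (6 lines after 5^1)

5^19 = 19073486328125. Using exponentiation by squaring, this requires 6 multiplications. The key idea: if the exponent is even, square the half-power; if odd, multiply by the base once.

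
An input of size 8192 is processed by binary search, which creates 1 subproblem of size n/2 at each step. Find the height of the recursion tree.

For divide and conquer with division factor 2:

Problem sizes at each level:
Level 0: 8192
Level 1: 4096
Level 2: 2048
Level 3: 1024
Level 4: 512
Level 5: 256
Level 6: 128
Level 7: 64
Level 8: 32
Level 9: 16
Level 10: 8
Level 11: 4
Level 12: 2
Level 13: 1

The root is level 0 and the size-1 base case is level 13 (the tree spans levels 0 through 13, i.e. 14 levels counting the root), so the depth is the number of divisions: log_2(8192) = 13

The recursion tree depth is log_2(8192) = 13. At each level, the problem size is divided by 2, so it takes 13 divisions to reduce to a base case of size 1. The algorithm makes 1 recursive call at each level.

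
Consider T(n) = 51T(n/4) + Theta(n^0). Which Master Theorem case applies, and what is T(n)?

Master Theorem for T(n) = 51T(n/4) + O(n^0):

a = 51, b = 4, c = 0
log_b(a) = log_4(51) = 2.8362

Case 1: c = 0 < log_4(51) = 2.8362
T(n) = O(n^(log_4 51))

For T(n) = 51T(n/4) + O(n^0): log_4(51) = 2.8362. This is Case 1 of the Master Theorem (c < log_b(a), work dominated by leaves), giving O(n^(log_4 51)).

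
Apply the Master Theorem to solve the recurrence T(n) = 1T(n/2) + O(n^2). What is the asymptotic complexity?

Master Theorem for T(n) = 1T(n/2) + O(n^2):

a = 1, b = 2, c = 2
log_b(a) = log_2(1) = 0.0000

Case 3: c = 2 > log_2(1) = 0.0000
T(n) = O(n^2) = O(n^2)

For T(n) = 1T(n/2) + O(n^2): log_2(1) = 0.0000. This is Case 3 of the Master Theorem (c > log_b(a), work dominated by root), giving O(n^2).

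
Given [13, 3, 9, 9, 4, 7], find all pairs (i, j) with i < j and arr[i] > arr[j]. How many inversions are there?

Finding inversions in [13, 3, 9, 9, 4, 7]:

(0, 1): arr[0]=13 > arr[1]=3
(0, 2): arr[0]=13 > arr[2]=9
(0, 3): arr[0]=13 > arr[3]=9
(0, 4): arr[0]=13 > arr[4]=4
(0, 5): arr[0]=13 > arr[5]=7
(2, 4): arr[2]=9 > arr[4]=4
(2, 5): arr[2]=9 > arr[5]=7
(3, 4): arr[3]=9 > arr[4]=4
(3, 5): arr[3]=9 > arr[5]=7

Total inversions: 9

The array has 9 inversion(s): (0,1), (0,2), (0,3), (0,4), (0,5), (2,4), (2,5), (3,4), (3,5). Each pair (i,j) satisfies i < j and arr[i] > arr[j].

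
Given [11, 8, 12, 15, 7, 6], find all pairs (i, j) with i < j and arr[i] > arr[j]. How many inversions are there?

Finding inversions in [11, 8, 12, 15, 7, 6]:

(0, 1): arr[0]=11 > arr[1]=8
(0, 4): arr[0]=11 > arr[4]=7
(0, 5): arr[0]=11 > arr[5]=6
(1, 4): arr[1]=8 > arr[4]=7
(1, 5): arr[1]=8 > arr[5]=6
(2, 4): arr[2]=12 > arr[4]=7
(2, 5): arr[2]=12 > arr[5]=6
(3, 4): arr[3]=15 > arr[4]=7
(3, 5): arr[3]=15 > arr[5]=6
(4, 5): arr[4]=7 > arr[5]=6

Total inversions: 10

The array has 10 inversion(s): (0,1), (0,4), (0,5), (1,4), (1,5), (2,4), (2,5), (3,4), (3,5), (4,5). Each pair (i,j) satisfies i < j and arr[i] > arr[j].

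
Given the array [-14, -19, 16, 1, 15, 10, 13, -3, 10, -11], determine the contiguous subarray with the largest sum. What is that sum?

Using Kadane's algorithm on [-14, -19, 16, 1, 15, 10, 13, -3, 10, -11]:

Scanning through the array:
Position 1 (value -19): max_ending_here = -19, max_so_far = -14
Position 2 (value 16): max_ending_here = 16, max_so_far = 16
Position 3 (value 1): max_ending_here = 17, max_so_far = 17
Position 4 (value 15): max_ending_here = 32, max_so_far = 32
Position 5 (value 10): max_ending_here = 42, max_so_far = 42
Position 6 (value 13): max_ending_here = 55, max_so_far = 55
Position 7 (value -3): max_ending_here = 52, max_so_far = 55
Position 8 (value 10): max_ending_here = 62, max_so_far = 62
Position 9 (value -11): max_ending_here = 51, max_so_far = 62

Maximum subarray: [16, 1, 15, 10, 13, -3, 10]
Maximum sum: 62

The maximum subarray is [16, 1, 15, 10, 13, -3, 10] with sum 62. This subarray runs from index 2 to index 8.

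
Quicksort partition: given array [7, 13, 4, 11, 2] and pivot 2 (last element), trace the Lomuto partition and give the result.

Lomuto partition with pivot = 2:

Initial array: [7, 13, 4, 11, 2]

arr[0]=7 > 2: no swap
arr[1]=13 > 2: no swap
arr[2]=4 > 2: no swap
arr[3]=11 > 2: no swap

Place pivot at position 0: [2, 13, 4, 11, 7]
Pivot position: 0

After partitioning with pivot 2, the array becomes [2, 13, 4, 11, 7]. The pivot is placed at index 0. All elements to the left of the pivot are <= 2, and all elements to the right are > 2.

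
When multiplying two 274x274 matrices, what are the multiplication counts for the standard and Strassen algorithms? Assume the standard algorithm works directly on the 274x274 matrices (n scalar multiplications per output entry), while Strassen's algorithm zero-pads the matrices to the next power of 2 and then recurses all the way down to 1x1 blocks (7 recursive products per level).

Matrix multiplication for 274x274 matrices:

Strassen's algorithm requires power-of-2 dimensions. Pad 274x274 to 512x512 (next power of 2).

Standard algorithm: 274^3 = 20570824 multiplications
Strassen's algorithm: 7^(log2(512)) = 7^9 = 40353607 multiplications
Difference: 20570824 - 40353607 = -19782783 (Strassen uses MORE here due to padding overhead — for small or just-over-power-of-2 n, padding can outweigh the per-level savings)

Standard: 20570824 multiplications (274^3). Strassen: 40353607 multiplications (7^9, after padding to 512x512). Strassen reduces 8 recursive multiplications to 7 at each level.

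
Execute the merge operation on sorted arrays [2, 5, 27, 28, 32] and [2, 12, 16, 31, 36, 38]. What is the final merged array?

Merging process:

Compare 2 vs 2: take 2 from left. Merged: [2]
Compare 5 vs 2: take 2 from right. Merged: [2, 2]
Compare 5 vs 12: take 5 from left. Merged: [2, 2, 5]
Compare 27 vs 12: take 12 from right. Merged: [2, 2, 5, 12]
Compare 27 vs 16: take 16 from right. Merged: [2, 2, 5, 12, 16]
Compare 27 vs 31: take 27 from left. Merged: [2, 2, 5, 12, 16, 27]
Compare 28 vs 31: take 28 from left. Merged: [2, 2, 5, 12, 16, 27, 28]
Compare 32 vs 31: take 31 from right. Merged: [2, 2, 5, 12, 16, 27, 28, 31]
Compare 32 vs 36: take 32 from left. Merged: [2, 2, 5, 12, 16, 27, 28, 31, 32]
Append remaining from right: [36, 38]. Merged: [2, 2, 5, 12, 16, 27, 28, 31, 32, 36, 38]

Final merged array: [2, 2, 5, 12, 16, 27, 28, 31, 32, 36, 38]
Total comparisons: 9

The merged array is [2, 2, 5, 12, 16, 27, 28, 31, 32, 36, 38], requiring 9 comparisons. The merge step runs in O(n) time where n is the total number of elements.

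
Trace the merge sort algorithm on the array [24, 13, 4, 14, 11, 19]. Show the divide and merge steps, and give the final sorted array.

Merge sort trace:

Split: [24, 13, 4, 14, 11, 19] -> [24, 13, 4] and [14, 11, 19]
  Split: [24, 13, 4] -> [24] and [13, 4]
    Split: [13, 4] -> [13] and [4]
    Merge: [13] + [4] -> [4, 13]
  Merge: [24] + [4, 13] -> [4, 13, 24]
  Split: [14, 11, 19] -> [14] and [11, 19]
    Split: [11, 19] -> [11] and [19]
    Merge: [11] + [19] -> [11, 19]
  Merge: [14] + [11, 19] -> [11, 14, 19]
Merge: [4, 13, 24] + [11, 14, 19] -> [4, 11, 13, 14, 19, 24]

Final sorted array: [4, 11, 13, 14, 19, 24]

The merge sort proceeds by recursively splitting the array and merging sorted halves.
After all merges, the sorted array is [4, 11, 13, 14, 19, 24].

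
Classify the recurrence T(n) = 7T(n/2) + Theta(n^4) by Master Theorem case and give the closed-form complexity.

Master Theorem for T(n) = 7T(n/2) + O(n^4):

a = 7, b = 2, c = 4
log_b(a) = log_2(7) = 2.8074

Case 3: c = 4 > log_2(7) = 2.8074
T(n) = O(n^4) = O(n^4)

For T(n) = 7T(n/2) + O(n^4): log_2(7) = 2.8074. This is Case 3 of the Master Theorem (c > log_b(a), work dominated by root), giving O(n^4).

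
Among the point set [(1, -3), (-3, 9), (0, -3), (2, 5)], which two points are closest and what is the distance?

Computing all pairwise distances among 4 points:

d((1, -3), (-3, 9)) = 12.6491
d((1, -3), (0, -3)) = 1.0 <-- minimum
d((1, -3), (2, 5)) = 8.0623
d((-3, 9), (0, -3)) = 12.3693
d((-3, 9), (2, 5)) = 6.4031
d((0, -3), (2, 5)) = 8.2462

Closest pair: (1, -3) and (0, -3) with distance 1.0

The closest pair is (1, -3) and (0, -3) with Euclidean distance 1.0. For 4 points, brute-force pairwise comparison is shown above. For large n, the divide-and-conquer algorithm (sort by x, recurse on halves, check the dividing strip) achieves O(n log n).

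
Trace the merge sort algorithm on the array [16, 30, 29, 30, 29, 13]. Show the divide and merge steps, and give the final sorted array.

Merge sort trace:

Split: [16, 30, 29, 30, 29, 13] -> [16, 30, 29] and [30, 29, 13]
  Split: [16, 30, 29] -> [16] and [30, 29]
    Split: [30, 29] -> [30] and [29]
    Merge: [30] + [29] -> [29, 30]
  Merge: [16] + [29, 30] -> [16, 29, 30]
  Split: [30, 29, 13] -> [30] and [29, 13]
    Split: [29, 13] -> [29] and [13]
    Merge: [29] + [13] -> [13, 29]
  Merge: [30] + [13, 29] -> [13, 29, 30]
Merge: [16, 29, 30] + [13, 29, 30] -> [13, 16, 29, 29, 30, 30]

Final sorted array: [13, 16, 29, 29, 30, 30]

The merge sort proceeds by recursively splitting the array and merging sorted halves.
After all merges, the sorted array is [13, 16, 29, 29, 30, 30].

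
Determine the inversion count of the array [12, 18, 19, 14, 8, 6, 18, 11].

Finding inversions in [12, 18, 19, 14, 8, 6, 18, 11]:

(0, 4): arr[0]=12 > arr[4]=8
(0, 5): arr[0]=12 > arr[5]=6
(0, 7): arr[0]=12 > arr[7]=11
(1, 3): arr[1]=18 > arr[3]=14
(1, 4): arr[1]=18 > arr[4]=8
(1, 5): arr[1]=18 > arr[5]=6
(1, 7): arr[1]=18 > arr[7]=11
(2, 3): arr[2]=19 > arr[3]=14
(2, 4): arr[2]=19 > arr[4]=8
(2, 5): arr[2]=19 > arr[5]=6
(2, 6): arr[2]=19 > arr[6]=18
(2, 7): arr[2]=19 > arr[7]=11
(3, 4): arr[3]=14 > arr[4]=8
(3, 5): arr[3]=14 > arr[5]=6
(3, 7): arr[3]=14 > arr[7]=11
(4, 5): arr[4]=8 > arr[5]=6
(6, 7): arr[6]=18 > arr[7]=11

Total inversions: 17

The array has 17 inversion(s): (0,4), (0,5), (0,7), (1,3), (1,4), (1,5), (1,7), (2,3), (2,4), (2,5), (2,6), (2,7), (3,4), (3,5), (3,7), (4,5), (6,7). Each pair (i,j) satisfies i < j and arr[i] > arr[j].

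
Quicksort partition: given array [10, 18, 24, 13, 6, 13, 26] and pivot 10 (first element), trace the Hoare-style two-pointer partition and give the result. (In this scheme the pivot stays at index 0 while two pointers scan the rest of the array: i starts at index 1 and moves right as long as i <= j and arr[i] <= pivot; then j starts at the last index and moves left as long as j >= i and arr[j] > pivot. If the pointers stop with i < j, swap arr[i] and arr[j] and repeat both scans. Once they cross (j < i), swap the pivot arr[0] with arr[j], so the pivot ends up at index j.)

Hoare-style two-pointer partition with pivot = 10:

Initial array: [10, 18, 24, 13, 6, 13, 26]

Pointers start at i = 1, j = 6.
i stops at index 1 (arr[1]=18 > 10), j stops at index 4 (arr[4]=6 <= 10): swap arr[1] and arr[4], array becomes [10, 6, 24, 13, 18, 13, 26]
i ends at 2, j ends at 1: the pointers have crossed (j < i), so scanning stops.

Swap pivot arr[0] with arr[1] to place pivot at position 1: [6, 10, 24, 13, 18, 13, 26]
Pivot position: 1

After partitioning with pivot 10, the array becomes [6, 10, 24, 13, 18, 13, 26]. The pivot is placed at index 1. All elements to the left of the pivot are <= 10, and all elements to the right are > 10.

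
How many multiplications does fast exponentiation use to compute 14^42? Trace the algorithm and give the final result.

Computing 14^42 by squaring (build up from 14^1; each line after the first costs one multiplication):

14^1 = 14
14^2 = (14^1)^2 = 14^2 = 196
14^4 = (14^2)^2 = 196^2 = 38416
14^5 = 14 * 14^4 = 14 * 38416 = 537824
14^10 = (14^5)^2 = 537824^2 = 289254654976
14^20 = (14^10)^2 = 289254654976^2 = 83668255425284801560576
14^21 = 14 * 14^20 = 14 * 83668255425284801560576 = 1171355575953987221848064
14^42 = (14^21)^2 = 1171355575953987221848064^2 = 1372073885318497127491074758162987278899500548096

Result: 1372073885318497127491074758162987278899500548096
Multiplications needed: 7 (7 lines after 14^1)

14^42 = 1372073885318497127491074758162987278899500548096. Using exponentiation by squaring, this requires 7 multiplications. The key idea: if the exponent is even, square the half-power; if odd, multiply by the base once.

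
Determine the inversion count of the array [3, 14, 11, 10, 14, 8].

Finding inversions in [3, 14, 11, 10, 14, 8]:

(1, 2): arr[1]=14 > arr[2]=11
(1, 3): arr[1]=14 > arr[3]=10
(1, 5): arr[1]=14 > arr[5]=8
(2, 3): arr[2]=11 > arr[3]=10
(2, 5): arr[2]=11 > arr[5]=8
(3, 5): arr[3]=10 > arr[5]=8
(4, 5): arr[4]=14 > arr[5]=8

Total inversions: 7

The array has 7 inversion(s): (1,2), (1,3), (1,5), (2,3), (2,5), (3,5), (4,5). Each pair (i,j) satisfies i < j and arr[i] > arr[j].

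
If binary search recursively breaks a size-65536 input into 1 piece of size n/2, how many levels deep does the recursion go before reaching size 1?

For divide and conquer with division factor 2:

Problem sizes at each level:
Level 0: 65536
Level 1: 32768
Level 2: 16384
Level 3: 8192
Level 4: 4096
Level 5: 2048
Level 6: 1024
Level 7: 512
Level 8: 256
Level 9: 128
Level 10: 64
Level 11: 32
Level 12: 16
Level 13: 8
Level 14: 4
Level 15: 2
Level 16: 1

The root is level 0 and the size-1 base case is level 16 (the tree spans levels 0 through 16, i.e. 17 levels counting the root), so the depth is the number of divisions: log_2(65536) = 16

The recursion tree depth is log_2(65536) = 16. At each level, the problem size is divided by 2, so it takes 16 divisions to reduce to a base case of size 1. The algorithm makes 1 recursive call at each level.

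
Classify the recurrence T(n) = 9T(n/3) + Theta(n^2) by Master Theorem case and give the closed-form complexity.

Master Theorem for T(n) = 9T(n/3) + O(n^2):

a = 9, b = 3, c = 2
log_b(a) = log_3(9) = 2.0000

Case 2: c = 2 = log_3(9) = 2.0000
T(n) = O(n^2 log n) = O(n^2 log n)

For T(n) = 9T(n/3) + O(n^2): log_3(9) = 2.0000. This is Case 2 of the Master Theorem (c = log_b(a), equal work at all levels), giving O(n^2 log n).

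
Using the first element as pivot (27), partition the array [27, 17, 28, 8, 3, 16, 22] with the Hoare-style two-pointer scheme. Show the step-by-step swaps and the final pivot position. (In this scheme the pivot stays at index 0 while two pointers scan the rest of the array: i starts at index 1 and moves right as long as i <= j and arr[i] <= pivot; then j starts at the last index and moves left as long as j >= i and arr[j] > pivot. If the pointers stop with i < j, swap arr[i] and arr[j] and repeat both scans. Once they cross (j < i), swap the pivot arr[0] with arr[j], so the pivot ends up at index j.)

Hoare-style two-pointer partition with pivot = 27:

Initial array: [27, 17, 28, 8, 3, 16, 22]

Pointers start at i = 1, j = 6.
i stops at index 2 (arr[2]=28 > 27), j stops at index 6 (arr[6]=22 <= 27): swap arr[2] and arr[6], array becomes [27, 17, 22, 8, 3, 16, 28]
i ends at 6, j ends at 5: the pointers have crossed (j < i), so scanning stops.

Swap pivot arr[0] with arr[5] to place pivot at position 5: [16, 17, 22, 8, 3, 27, 28]
Pivot position: 5

After partitioning with pivot 27, the array becomes [16, 17, 22, 8, 3, 27, 28]. The pivot is placed at index 5. All elements to the left of the pivot are <= 27, and all elements to the right are > 27.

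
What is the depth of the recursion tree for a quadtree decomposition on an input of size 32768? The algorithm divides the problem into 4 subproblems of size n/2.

For divide and conquer with division factor 2:

Problem sizes at each level:
Level 0: 32768
Level 1: 16384
Level 2: 8192
Level 3: 4096
Level 4: 2048
Level 5: 1024
Level 6: 512
Level 7: 256
Level 8: 128
Level 9: 64
Level 10: 32
Level 11: 16
Level 12: 8
Level 13: 4
Level 14: 2
Level 15: 1

The root is level 0 and the size-1 base case is level 15 (the tree spans levels 0 through 15, i.e. 16 levels counting the root), so the depth is the number of divisions: log_2(32768) = 15

The recursion tree depth is log_2(32768) = 15. At each level, the problem size is divided by 2, so it takes 15 divisions to reduce to a base case of size 1. The algorithm makes 4 recursive calls at each level.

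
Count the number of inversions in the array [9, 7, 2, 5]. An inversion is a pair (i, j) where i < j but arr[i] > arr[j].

Finding inversions in [9, 7, 2, 5]:

(0, 1): arr[0]=9 > arr[1]=7
(0, 2): arr[0]=9 > arr[2]=2
(0, 3): arr[0]=9 > arr[3]=5
(1, 2): arr[1]=7 > arr[2]=2
(1, 3): arr[1]=7 > arr[3]=5

Total inversions: 5

The array has 5 inversion(s): (0,1), (0,2), (0,3), (1,2), (1,3). Each pair (i,j) satisfies i < j and arr[i] > arr[j].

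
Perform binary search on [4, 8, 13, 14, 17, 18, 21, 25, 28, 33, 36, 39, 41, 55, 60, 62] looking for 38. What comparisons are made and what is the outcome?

Binary search for 38 in [4, 8, 13, 14, 17, 18, 21, 25, 28, 33, 36, 39, 41, 55, 60, 62]:

lo=0, hi=15, mid=7, arr[mid]=25 -> 25 < 38, search right half
lo=8, hi=15, mid=11, arr[mid]=39 -> 39 > 38, search left half
lo=8, hi=10, mid=9, arr[mid]=33 -> 33 < 38, search right half
lo=10, hi=10, mid=10, arr[mid]=36 -> 36 < 38, search right half
lo=11 > hi=10, target 38 not found

Binary search determines that 38 is not in the array after 4 comparisons. The search space was exhausted without finding the target.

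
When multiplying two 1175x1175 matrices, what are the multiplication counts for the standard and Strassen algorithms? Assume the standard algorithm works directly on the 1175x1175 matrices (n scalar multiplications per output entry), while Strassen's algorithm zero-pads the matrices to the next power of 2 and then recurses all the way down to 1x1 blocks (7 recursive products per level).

Matrix multiplication for 1175x1175 matrices:

Strassen's algorithm requires power-of-2 dimensions. Pad 1175x1175 to 2048x2048 (next power of 2).

Standard algorithm: 1175^3 = 1622234375 multiplications
Strassen's algorithm: 7^(log2(2048)) = 7^11 = 1977326743 multiplications
Difference: 1622234375 - 1977326743 = -355092368 (Strassen uses MORE here due to padding overhead — for small or just-over-power-of-2 n, padding can outweigh the per-level savings)

Standard: 1622234375 multiplications (1175^3). Strassen: 1977326743 multiplications (7^11, after padding to 2048x2048). Strassen reduces 8 recursive multiplications to 7 at each level.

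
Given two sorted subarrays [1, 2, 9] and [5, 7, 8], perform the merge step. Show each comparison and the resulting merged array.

Merging process:

Compare 1 vs 5: take 1 from left. Merged: [1]
Compare 2 vs 5: take 2 from left. Merged: [1, 2]
Compare 9 vs 5: take 5 from right. Merged: [1, 2, 5]
Compare 9 vs 7: take 7 from right. Merged: [1, 2, 5, 7]
Compare 9 vs 8: take 8 from right. Merged: [1, 2, 5, 7, 8]
Append remaining from left: [9]. Merged: [1, 2, 5, 7, 8, 9]

Final merged array: [1, 2, 5, 7, 8, 9]
Total comparisons: 5

The merged array is [1, 2, 5, 7, 8, 9], requiring 5 comparisons. The merge step runs in O(n) time where n is the total number of elements.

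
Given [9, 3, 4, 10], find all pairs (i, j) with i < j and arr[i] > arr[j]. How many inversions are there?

Finding inversions in [9, 3, 4, 10]:

(0, 1): arr[0]=9 > arr[1]=3
(0, 2): arr[0]=9 > arr[2]=4

Total inversions: 2

The array has 2 inversion(s): (0,1), (0,2). Each pair (i,j) satisfies i < j and arr[i] > arr[j].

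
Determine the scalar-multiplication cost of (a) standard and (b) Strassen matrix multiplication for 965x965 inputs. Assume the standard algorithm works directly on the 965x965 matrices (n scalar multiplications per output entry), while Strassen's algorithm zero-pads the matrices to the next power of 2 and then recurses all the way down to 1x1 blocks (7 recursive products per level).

Matrix multiplication for 965x965 matrices:

Strassen's algorithm requires power-of-2 dimensions. Pad 965x965 to 1024x1024 (next power of 2).

Standard algorithm: 965^3 = 898632125 multiplications
Strassen's algorithm: 7^(log2(1024)) = 7^10 = 282475249 multiplications
Savings: 898632125 - 282475249 = 616156876 multiplications

Standard: 898632125 multiplications (965^3). Strassen: 282475249 multiplications (7^10, after padding to 1024x1024). Strassen reduces 8 recursive multiplications to 7 at each level.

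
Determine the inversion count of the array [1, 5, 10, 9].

Finding inversions in [1, 5, 10, 9]:

(2, 3): arr[2]=10 > arr[3]=9

Total inversions: 1

The array has 1 inversion(s): (2,3). Each pair (i,j) satisfies i < j and arr[i] > arr[j].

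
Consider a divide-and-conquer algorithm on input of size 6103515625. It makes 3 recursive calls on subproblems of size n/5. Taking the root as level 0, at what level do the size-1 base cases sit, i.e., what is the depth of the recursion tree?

For divide and conquer with division factor 5:

Problem sizes at each level:
Level 0: 6103515625
Level 1: 1220703125
Level 2: 244140625
Level 3: 48828125
Level 4: 9765625
Level 5: 1953125
Level 6: 390625
Level 7: 78125
Level 8: 15625
Level 9: 3125
Level 10: 625
Level 11: 125
Level 12: 25
Level 13: 5
Level 14: 1

The root is level 0 and the size-1 base case is level 14 (the tree spans levels 0 through 14, i.e. 15 levels counting the root), so the depth is the number of divisions: log_5(6103515625) = 14

The recursion tree depth is log_5(6103515625) = 14. At each level, the problem size is divided by 5, so it takes 14 divisions to reduce to a base case of size 1. The algorithm makes 3 recursive calls at each level.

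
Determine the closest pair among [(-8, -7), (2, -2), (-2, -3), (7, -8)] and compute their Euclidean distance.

Computing all pairwise distances among 4 points:

d((-8, -7), (2, -2)) = 11.1803
d((-8, -7), (-2, -3)) = 7.2111
d((-8, -7), (7, -8)) = 15.0333
d((2, -2), (-2, -3)) = 4.1231 <-- minimum
d((2, -2), (7, -8)) = 7.8102
d((-2, -3), (7, -8)) = 10.2956

Closest pair: (2, -2) and (-2, -3) with distance 4.1231

The closest pair is (2, -2) and (-2, -3) with Euclidean distance 4.1231. For 4 points, brute-force pairwise comparison is shown above. For large n, the divide-and-conquer algorithm (sort by x, recurse on halves, check the dividing strip) achieves O(n log n).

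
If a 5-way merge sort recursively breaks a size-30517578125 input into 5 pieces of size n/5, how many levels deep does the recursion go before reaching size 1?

For divide and conquer with division factor 5:

Problem sizes at each level:
Level 0: 30517578125
Level 1: 6103515625
Level 2: 1220703125
Level 3: 244140625
Level 4: 48828125
Level 5: 9765625
Level 6: 1953125
Level 7: 390625
Level 8: 78125
Level 9: 15625
Level 10: 3125
Level 11: 625
Level 12: 125
Level 13: 25
Level 14: 5
Level 15: 1

The root is level 0 and the size-1 base case is level 15 (the tree spans levels 0 through 15, i.e. 16 levels counting the root), so the depth is the number of divisions: log_5(30517578125) = 15

The recursion tree depth is log_5(30517578125) = 15. At each level, the problem size is divided by 5, so it takes 15 divisions to reduce to a base case of size 1. The algorithm makes 5 recursive calls at each level.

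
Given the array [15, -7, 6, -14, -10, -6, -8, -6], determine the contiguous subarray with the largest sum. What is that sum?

Using Kadane's algorithm on [15, -7, 6, -14, -10, -6, -8, -6]:

Scanning through the array:
Position 1 (value -7): max_ending_here = 8, max_so_far = 15
Position 2 (value 6): max_ending_here = 14, max_so_far = 15
Position 3 (value -14): max_ending_here = 0, max_so_far = 15
Position 4 (value -10): max_ending_here = -10, max_so_far = 15
Position 5 (value -6): max_ending_here = -6, max_so_far = 15
Position 6 (value -8): max_ending_here = -8, max_so_far = 15
Position 7 (value -6): max_ending_here = -6, max_so_far = 15

Maximum subarray: [15]
Maximum sum: 15

The maximum subarray is [15] with sum 15. This subarray runs from index 0 to index 0.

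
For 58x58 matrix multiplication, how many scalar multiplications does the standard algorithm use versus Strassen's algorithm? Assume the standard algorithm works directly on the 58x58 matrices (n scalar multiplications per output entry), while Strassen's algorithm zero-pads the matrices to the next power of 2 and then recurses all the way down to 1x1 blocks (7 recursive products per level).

Matrix multiplication for 58x58 matrices:

Strassen's algorithm requires power-of-2 dimensions. Pad 58x58 to 64x64 (next power of 2).

Standard algorithm: 58^3 = 195112 multiplications
Strassen's algorithm: 7^(log2(64)) = 7^6 = 117649 multiplications
Savings: 195112 - 117649 = 77463 multiplications

Standard: 195112 multiplications (58^3). Strassen: 117649 multiplications (7^6, after padding to 64x64). Strassen reduces 8 recursive multiplications to 7 at each level.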